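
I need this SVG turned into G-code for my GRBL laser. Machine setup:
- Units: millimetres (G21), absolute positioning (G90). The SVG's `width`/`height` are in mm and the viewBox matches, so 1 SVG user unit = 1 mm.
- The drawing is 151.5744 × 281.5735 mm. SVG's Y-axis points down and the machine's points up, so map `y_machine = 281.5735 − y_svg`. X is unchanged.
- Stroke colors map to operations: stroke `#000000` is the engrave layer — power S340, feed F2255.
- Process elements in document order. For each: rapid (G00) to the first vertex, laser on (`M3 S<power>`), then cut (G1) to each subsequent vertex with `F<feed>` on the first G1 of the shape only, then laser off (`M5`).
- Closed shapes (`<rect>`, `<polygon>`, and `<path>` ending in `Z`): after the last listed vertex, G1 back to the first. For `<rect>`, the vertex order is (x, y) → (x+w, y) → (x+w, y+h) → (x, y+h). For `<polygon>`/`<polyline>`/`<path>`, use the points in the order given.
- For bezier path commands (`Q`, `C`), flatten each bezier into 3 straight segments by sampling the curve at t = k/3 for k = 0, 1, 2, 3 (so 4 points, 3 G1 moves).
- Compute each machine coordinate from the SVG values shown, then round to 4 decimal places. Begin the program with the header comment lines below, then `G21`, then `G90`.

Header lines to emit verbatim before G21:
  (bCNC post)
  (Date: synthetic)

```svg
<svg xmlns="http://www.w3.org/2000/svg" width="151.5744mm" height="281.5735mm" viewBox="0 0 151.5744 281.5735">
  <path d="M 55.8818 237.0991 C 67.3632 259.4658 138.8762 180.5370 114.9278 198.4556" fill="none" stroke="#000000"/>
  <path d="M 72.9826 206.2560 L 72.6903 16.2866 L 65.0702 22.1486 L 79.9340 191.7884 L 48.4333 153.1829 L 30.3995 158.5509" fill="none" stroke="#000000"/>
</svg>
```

(bCNC post)
(Date: synthetic)
G21
G90
G00 X55.8818 Y44.4744
M3 S340
G1 X81.6147 Y48.5342 F2255
G1 X112.8147 Y76.0927
G1 X114.9278 Y83.1179
M5
G00 X72.9826 Y75.3175
M3 S340
G1 X72.6903 Y265.2869 F2255
G1 X65.0702 Y259.4249
G1 X79.9340 Y89.7851
G1 X48.4333 Y128.3906
G1 X30.3995 Y123.0226
M5

Since the viewBox matches the mm dimensions, user units are millimetres directly. The only transform is the Y-flip y_m = 281.5735 − y_svg.

Shape 1 is a cubic bezier drawn with `<path>`. Its stroke #000000 means engrave at S340, F2255. After flipping Y the toolpath is (55.8818,44.4744) → (81.6147,48.5342) → (112.8147,76.0927) → (114.9278,83.1179).

Shape 2 is a open polyline drawn with `<path>`. Its stroke #000000 means engrave at S340, F2255. After flipping Y the toolpath is (72.9826,75.3175) → (72.6903,265.2869) → (65.0702,259.4249) → (79.9340,89.7851) → (48.4333,128.3906) → (30.3995,123.0226).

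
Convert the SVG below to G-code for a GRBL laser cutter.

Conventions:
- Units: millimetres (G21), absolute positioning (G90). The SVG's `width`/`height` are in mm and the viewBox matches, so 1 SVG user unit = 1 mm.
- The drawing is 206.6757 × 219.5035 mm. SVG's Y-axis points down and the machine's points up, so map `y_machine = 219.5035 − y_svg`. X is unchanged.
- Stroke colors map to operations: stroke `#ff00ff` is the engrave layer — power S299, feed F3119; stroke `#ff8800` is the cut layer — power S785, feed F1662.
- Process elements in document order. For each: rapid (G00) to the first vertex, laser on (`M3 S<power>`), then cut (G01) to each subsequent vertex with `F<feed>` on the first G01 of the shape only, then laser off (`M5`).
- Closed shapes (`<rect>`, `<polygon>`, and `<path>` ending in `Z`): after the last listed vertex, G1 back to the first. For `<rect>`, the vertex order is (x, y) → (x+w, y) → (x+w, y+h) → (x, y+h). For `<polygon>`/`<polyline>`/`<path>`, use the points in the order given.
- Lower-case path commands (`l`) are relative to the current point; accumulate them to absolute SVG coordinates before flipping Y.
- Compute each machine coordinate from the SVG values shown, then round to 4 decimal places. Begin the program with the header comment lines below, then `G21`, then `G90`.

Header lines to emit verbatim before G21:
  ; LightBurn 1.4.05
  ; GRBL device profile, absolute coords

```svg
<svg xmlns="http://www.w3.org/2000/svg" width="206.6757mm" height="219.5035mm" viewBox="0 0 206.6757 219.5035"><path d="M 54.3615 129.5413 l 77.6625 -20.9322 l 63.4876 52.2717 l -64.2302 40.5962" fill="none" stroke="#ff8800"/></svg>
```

; LightBurn 1.4.05
; GRBL device profile, absolute coords
G21
G90
G00 X54.3615 Y89.9622
M3 S785
G01 X132.0240 Y110.8944 F1662
G01 X195.5116 Y58.6227
G01 X131.2814 Y18.0265
M5

viewBox `0 0 206.6757 219.5035` with mm width/height → 1 unit = 1 mm. Flip: y_m = 219.5035 − y_svg.

**Shape 1** — `<path>` open polyline, stroke `#ff8800` → cut (S785, F1662). Machine vertices: (54.3615,89.9622) → (132.0240,110.8944) → (195.5116,58.6227) → (131.2814,18.0265). Open path.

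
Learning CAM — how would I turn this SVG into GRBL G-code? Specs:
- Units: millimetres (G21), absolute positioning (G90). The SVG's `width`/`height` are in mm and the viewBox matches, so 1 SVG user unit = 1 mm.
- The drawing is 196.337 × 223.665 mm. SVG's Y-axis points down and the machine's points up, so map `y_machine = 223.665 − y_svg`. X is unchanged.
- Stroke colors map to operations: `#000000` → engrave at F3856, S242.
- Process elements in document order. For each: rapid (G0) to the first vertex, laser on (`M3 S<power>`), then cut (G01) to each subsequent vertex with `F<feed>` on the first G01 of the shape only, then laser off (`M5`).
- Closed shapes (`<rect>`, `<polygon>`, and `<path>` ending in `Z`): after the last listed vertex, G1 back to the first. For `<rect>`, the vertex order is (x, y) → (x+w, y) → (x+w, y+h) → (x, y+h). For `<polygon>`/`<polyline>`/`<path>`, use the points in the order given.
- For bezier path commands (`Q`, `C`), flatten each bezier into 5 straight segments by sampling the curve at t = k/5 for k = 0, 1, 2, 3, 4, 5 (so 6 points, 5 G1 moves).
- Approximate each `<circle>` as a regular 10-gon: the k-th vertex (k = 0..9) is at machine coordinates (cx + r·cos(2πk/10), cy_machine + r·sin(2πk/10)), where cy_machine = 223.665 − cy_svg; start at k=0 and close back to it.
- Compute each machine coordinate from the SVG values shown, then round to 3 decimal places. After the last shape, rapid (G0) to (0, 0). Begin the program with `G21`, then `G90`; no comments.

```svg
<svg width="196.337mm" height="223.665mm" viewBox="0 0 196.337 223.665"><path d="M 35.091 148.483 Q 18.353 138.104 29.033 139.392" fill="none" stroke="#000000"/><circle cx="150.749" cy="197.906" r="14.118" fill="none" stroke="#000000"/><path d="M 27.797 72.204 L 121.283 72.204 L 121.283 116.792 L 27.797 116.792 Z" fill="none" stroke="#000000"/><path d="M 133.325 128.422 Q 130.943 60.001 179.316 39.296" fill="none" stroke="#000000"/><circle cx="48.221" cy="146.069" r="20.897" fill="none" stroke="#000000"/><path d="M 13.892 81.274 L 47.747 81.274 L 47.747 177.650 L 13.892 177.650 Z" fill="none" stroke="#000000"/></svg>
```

G21
G90
G0 X35.091 Y75.182
M3 S242
G01 X29.493 Y78.867 F3856
G01 X26.087 Y81.618
G01 X24.876 Y83.437
G01 X25.858 Y84.322
G01 X29.033 Y84.273
M5
G0 X164.867 Y25.759
M3 S242
G01 X162.171 Y34.057 F3856
G01 X155.112 Y39.186
G01 X146.386 Y39.186
G01 X139.327 Y34.057
G01 X136.631 Y25.759
G01 X139.327 Y17.461
G01 X146.386 Y12.332
G01 X155.112 Y12.332
G01 X162.171 Y17.461
G01 X164.867 Y25.759
M5
G0 X27.797 Y151.461
M3 S242
G01 X121.283 Y151.461 F3856
G01 X121.283 Y106.873
G01 X27.797 Y106.873
G01 X27.797 Y151.461
M5
G0 X133.325 Y95.243
M3 S242
G01 X134.402 Y120.703 F3856
G01 X139.540 Y142.345
G01 X148.738 Y160.170
G01 X161.997 Y174.178
G01 X179.316 Y184.369
M5
G0 X69.118 Y77.596
M3 S242
G01 X65.127 Y89.879 F3856
G01 X54.679 Y97.470
G01 X41.763 Y97.470
G01 X31.315 Y89.879
G01 X27.324 Y77.596
G01 X31.315 Y65.313
G01 X41.763 Y57.722
G01 X54.679 Y57.722
G01 X65.127 Y65.313
G01 X69.118 Y77.596
M5
G0 X13.892 Y142.391
M3 S242
G01 X47.747 Y142.391 F3856
G01 X47.747 Y46.015
G01 X13.892 Y46.015
G01 X13.892 Y142.391
M5
G0 X0.000 Y0.000

Since the viewBox matches the mm dimensions, user units are millimetres directly. The only transform is the Y-flip y_m = 223.665 − y_svg.

Shape 1 is a quadratic bezier drawn with `<path>`. Its stroke #000000 means engrave at S242, F3856. After flipping Y the toolpath is (35.091,75.182) → (29.493,78.867) → (26.087,81.618) → (24.876,83.437) → (25.858,84.322) → (29.033,84.273).

Shape 2 is a circle drawn with `<circle>`. Its stroke #000000 means engrave at S242, F3856. After flipping Y the toolpath is (164.867,25.759) → (162.171,34.057) → (155.112,39.186) → (146.386,39.186) → (139.327,34.057) → (136.631,25.759) → (139.327,17.461) → (146.386,12.332) → (155.112,12.332) → (162.171,17.461) → (164.867,25.759), returning to the start.

Shape 3 is a rectangle drawn with `<path>`. Its stroke #000000 means engrave at S242, F3856. After flipping Y the toolpath is (27.797,151.461) → (121.283,151.461) → (121.283,106.873) → (27.797,106.873) → (27.797,151.461), returning to the start.

Shape 4 is a quadratic bezier drawn with `<path>`. Its stroke #000000 means engrave at S242, F3856. After flipping Y the toolpath is (133.325,95.243) → (134.402,120.703) → (139.540,142.345) → (148.738,160.170) → (161.997,174.178) → (179.316,184.369).

Shape 5 is a circle drawn with `<circle>`. Its stroke #000000 means engrave at S242, F3856. After flipping Y the toolpath is (69.118,77.596) → (65.127,89.879) → (54.679,97.470) → (41.763,97.470) → (31.315,89.879) → (27.324,77.596) → (31.315,65.313) → (41.763,57.722) → (54.679,57.722) → (65.127,65.313) → (69.118,77.596), returning to the start.

Shape 6 is a rectangle drawn with `<path>`. Its stroke #000000 means engrave at S242, F3856. After flipping Y the toolpath is (13.892,142.391) → (47.747,142.391) → (47.747,46.015) → (13.892,46.015) → (13.892,142.391), returning to the start.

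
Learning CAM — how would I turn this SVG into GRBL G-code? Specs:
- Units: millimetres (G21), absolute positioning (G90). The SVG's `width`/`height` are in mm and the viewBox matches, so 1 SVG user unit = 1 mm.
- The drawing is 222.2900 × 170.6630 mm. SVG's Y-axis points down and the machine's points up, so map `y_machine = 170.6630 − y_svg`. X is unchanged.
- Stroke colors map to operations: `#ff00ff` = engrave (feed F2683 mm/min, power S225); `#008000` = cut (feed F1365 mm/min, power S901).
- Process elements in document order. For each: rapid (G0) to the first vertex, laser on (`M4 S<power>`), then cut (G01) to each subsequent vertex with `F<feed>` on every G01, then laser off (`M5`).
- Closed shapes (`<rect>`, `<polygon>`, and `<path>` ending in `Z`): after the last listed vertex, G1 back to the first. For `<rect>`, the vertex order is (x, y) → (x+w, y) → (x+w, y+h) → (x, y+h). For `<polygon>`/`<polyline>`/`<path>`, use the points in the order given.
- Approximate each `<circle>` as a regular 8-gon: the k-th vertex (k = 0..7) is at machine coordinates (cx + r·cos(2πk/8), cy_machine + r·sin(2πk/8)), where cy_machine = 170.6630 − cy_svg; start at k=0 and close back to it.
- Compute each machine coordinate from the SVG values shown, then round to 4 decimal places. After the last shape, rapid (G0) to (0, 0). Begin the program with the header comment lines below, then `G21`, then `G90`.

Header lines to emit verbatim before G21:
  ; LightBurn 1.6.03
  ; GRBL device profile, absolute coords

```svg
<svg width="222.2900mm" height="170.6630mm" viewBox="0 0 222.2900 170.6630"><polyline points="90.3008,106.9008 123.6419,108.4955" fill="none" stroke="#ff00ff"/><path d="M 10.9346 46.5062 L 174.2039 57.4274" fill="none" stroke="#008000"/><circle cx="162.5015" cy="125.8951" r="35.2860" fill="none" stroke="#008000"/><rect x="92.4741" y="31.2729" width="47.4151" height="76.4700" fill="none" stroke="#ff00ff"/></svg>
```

1 u = 1 mm; y_m = 170.6630 − y.

[1] `<polyline>` line segment, #ff00ff→engrave S225 F2683: (90.3008,63.7622) → (123.6419,62.1675)

[2] `<path>` line segment, #008000→cut S901 F1365: (10.9346,124.1568) → (174.2039,113.2356)

[3] `<circle>` circle, #008000→cut S901 F1365: (197.7875,44.7679) → (187.4525,69.7189) → (162.5015,80.0539) → (137.5505,69.7189) → (127.2155,44.7679) → (137.5505,19.8169) → (162.5015,9.4819) → (187.4525,19.8169) → (197.7875,44.7679) (closed)

[4] `<rect>` rectangle, #ff00ff→engrave S225 F2683: (92.4741,139.3901) → (139.8892,139.3901) → (139.8892,62.9201) → (92.4741,62.9201) → (92.4741,139.3901) (closed)

; LightBurn 1.6.03
; GRBL device profile, absolute coords
G21
G90
G0 X90.3008 Y63.7622
M4 S225
G01 X123.6419 Y62.1675 F2683
M5
G0 X10.9346 Y124.1568
M4 S901
G01 X174.2039 Y113.2356 F1365
M5
G0 X197.7875 Y44.7679
M4 S901
G01 X187.4525 Y69.7189 F1365
G01 X162.5015 Y80.0539 F1365
G01 X137.5505 Y69.7189 F1365
G01 X127.2155 Y44.7679 F1365
G01 X137.5505 Y19.8169 F1365
G01 X162.5015 Y9.4819 F1365
G01 X187.4525 Y19.8169 F1365
G01 X197.7875 Y44.7679 F1365
M5
G0 X92.4741 Y139.3901
M4 S225
G01 X139.8892 Y139.3901 F2683
G01 X139.8892 Y62.9201 F2683
G01 X92.4741 Y62.9201 F2683
G01 X92.4741 Y139.3901 F2683
M5
G0 X0.0000 Y0.0000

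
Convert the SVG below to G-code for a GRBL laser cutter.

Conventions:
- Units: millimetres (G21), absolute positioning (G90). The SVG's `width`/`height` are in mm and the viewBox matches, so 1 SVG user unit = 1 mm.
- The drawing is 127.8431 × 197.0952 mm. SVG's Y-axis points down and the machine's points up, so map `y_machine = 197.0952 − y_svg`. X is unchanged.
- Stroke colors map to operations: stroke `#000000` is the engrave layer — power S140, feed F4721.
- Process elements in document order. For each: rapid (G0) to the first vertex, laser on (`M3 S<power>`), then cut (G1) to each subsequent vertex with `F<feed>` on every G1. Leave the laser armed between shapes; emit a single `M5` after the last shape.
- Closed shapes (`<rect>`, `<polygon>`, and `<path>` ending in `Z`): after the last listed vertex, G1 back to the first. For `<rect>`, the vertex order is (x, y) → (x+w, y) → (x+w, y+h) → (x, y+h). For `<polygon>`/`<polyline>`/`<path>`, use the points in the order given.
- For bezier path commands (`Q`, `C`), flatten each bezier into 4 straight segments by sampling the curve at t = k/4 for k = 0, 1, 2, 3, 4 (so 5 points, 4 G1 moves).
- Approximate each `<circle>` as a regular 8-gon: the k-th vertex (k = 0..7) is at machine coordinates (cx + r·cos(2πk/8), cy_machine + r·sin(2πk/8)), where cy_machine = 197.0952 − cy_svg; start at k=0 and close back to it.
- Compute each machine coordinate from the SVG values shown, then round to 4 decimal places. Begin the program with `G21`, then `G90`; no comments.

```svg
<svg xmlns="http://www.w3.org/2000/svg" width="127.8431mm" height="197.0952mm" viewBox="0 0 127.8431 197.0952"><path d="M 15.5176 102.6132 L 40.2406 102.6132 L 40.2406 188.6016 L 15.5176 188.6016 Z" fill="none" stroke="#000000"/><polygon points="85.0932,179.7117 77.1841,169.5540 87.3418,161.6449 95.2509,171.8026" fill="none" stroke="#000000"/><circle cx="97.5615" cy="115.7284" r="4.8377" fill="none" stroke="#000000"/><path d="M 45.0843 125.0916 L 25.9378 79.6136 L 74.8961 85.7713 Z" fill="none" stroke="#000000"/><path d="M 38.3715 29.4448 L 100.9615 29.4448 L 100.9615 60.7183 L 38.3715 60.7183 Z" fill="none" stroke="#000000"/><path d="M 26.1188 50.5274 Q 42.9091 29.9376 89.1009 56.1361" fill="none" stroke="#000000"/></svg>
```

G21
G90
G0 X15.5176 Y94.4820
M3 S140
G1 X40.2406 Y94.4820 F4721
G1 X40.2406 Y8.4936 F4721
G1 X15.5176 Y8.4936 F4721
G1 X15.5176 Y94.4820 F4721
G0 X85.0932 Y17.3835
M3 S140
G1 X77.1841 Y27.5412 F4721
G1 X87.3418 Y35.4503 F4721
G1 X95.2509 Y25.2926 F4721
G1 X85.0932 Y17.3835 F4721
G0 X102.3992 Y81.3668
M3 S140
G1 X100.9823 Y84.7876 F4721
G1 X97.5615 Y86.2045 F4721
G1 X94.1407 Y84.7876 F4721
G1 X92.7238 Y81.3668 F4721
G1 X94.1407 Y77.9460 F4721
G1 X97.5615 Y76.5291 F4721
G1 X100.9823 Y77.9460 F4721
G1 X102.3992 Y81.3668 F4721
G0 X45.0843 Y72.0036
M3 S140
G1 X25.9378 Y117.4816 F4721
G1 X74.8961 Y111.3239 F4721
G1 X45.0843 Y72.0036 F4721
G0 X38.3715 Y167.6504
M3 S140
G1 X100.9615 Y167.6504 F4721
G1 X100.9615 Y136.3769 F4721
G1 X38.3715 Y136.3769 F4721
G1 X38.3715 Y167.6504 F4721
G0 X26.1188 Y146.5678
M3 S140
G1 X36.3515 Y153.9384 F4721
G1 X50.2595 Y155.4605 F4721
G1 X67.8426 Y151.1341 F4721
G1 X89.1009 Y140.9591 F4721
M5

1 u = 1 mm; y_m = 197.0952 − y.

[1] `<path>` rectangle, #000000→engrave S140 F4721: (15.5176,94.4820) → (40.2406,94.4820) → (40.2406,8.4936) → (15.5176,8.4936) → (15.5176,94.4820) (closed)

[2] `<polygon>` regular polygon, #000000→engrave S140 F4721: (85.0932,17.3835) → (77.1841,27.5412) → (87.3418,35.4503) → (95.2509,25.2926) → (85.0932,17.3835) (closed)

[3] `<circle>` circle, #000000→engrave S140 F4721: (102.3992,81.3668) → (100.9823,84.7876) → (97.5615,86.2045) → (94.1407,84.7876) → (92.7238,81.3668) → (94.1407,77.9460) → (97.5615,76.5291) → (100.9823,77.9460) → (102.3992,81.3668) (closed)

[4] `<path>` regular polygon, #000000→engrave S140 F4721: (45.0843,72.0036) → (25.9378,117.4816) → (74.8961,111.3239) → (45.0843,72.0036) (closed)

[5] `<path>` rectangle, #000000→engrave S140 F4721: (38.3715,167.6504) → (100.9615,167.6504) → (100.9615,136.3769) → (38.3715,136.3769) → (38.3715,167.6504) (closed)

[6] `<path>` quadratic bezier, #000000→engrave S140 F4721: (26.1188,146.5678) → (36.3515,153.9384) → (50.2595,155.4605) → (67.8426,151.1341) → (89.1009,140.9591)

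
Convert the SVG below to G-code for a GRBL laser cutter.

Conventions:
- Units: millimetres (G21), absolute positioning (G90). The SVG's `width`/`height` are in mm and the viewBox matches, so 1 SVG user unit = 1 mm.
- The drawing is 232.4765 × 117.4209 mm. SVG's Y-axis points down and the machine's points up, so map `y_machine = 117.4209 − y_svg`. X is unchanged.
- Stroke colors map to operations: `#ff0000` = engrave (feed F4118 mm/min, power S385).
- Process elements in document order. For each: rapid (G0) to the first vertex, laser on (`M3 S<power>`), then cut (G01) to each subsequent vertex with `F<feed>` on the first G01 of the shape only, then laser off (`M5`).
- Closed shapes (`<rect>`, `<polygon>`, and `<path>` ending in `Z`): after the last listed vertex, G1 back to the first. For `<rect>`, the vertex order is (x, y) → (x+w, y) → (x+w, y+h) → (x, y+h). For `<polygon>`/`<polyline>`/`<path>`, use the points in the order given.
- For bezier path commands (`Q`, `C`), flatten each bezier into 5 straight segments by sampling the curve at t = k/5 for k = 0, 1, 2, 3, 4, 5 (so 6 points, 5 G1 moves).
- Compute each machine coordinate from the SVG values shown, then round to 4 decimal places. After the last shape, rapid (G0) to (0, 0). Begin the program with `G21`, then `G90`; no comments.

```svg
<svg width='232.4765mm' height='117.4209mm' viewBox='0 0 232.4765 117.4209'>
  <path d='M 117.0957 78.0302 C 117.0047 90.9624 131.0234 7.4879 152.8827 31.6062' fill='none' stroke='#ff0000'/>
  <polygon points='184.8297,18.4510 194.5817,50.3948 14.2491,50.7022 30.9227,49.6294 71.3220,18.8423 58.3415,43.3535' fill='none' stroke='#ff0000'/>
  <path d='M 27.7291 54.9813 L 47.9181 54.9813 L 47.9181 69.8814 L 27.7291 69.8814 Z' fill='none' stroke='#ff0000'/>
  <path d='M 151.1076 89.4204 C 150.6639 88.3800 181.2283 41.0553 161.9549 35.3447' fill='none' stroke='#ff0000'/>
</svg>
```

viewBox `0 0 232.4765 117.4209` with mm width/height → 1 unit = 1 mm. Flip: y_m = 117.4209 − y_svg.

**Shape 1** — `<path>` cubic bezier, stroke `#ff0000` → engrave (S385, F4118). Control points (SVG): P0=(117.0957,78.0302), P1=(117.0047,90.9624), P2=(131.0234,7.4879), P3=(152.8827,31.6062); sampled at t=k/5. Machine vertices: (117.0957,39.3907) → (118.6841,41.5682) → (123.3579,57.0913) → (130.8163,76.1681) → (140.7581,89.0065) → (152.8827,85.8147). Open path.

**Shape 2** — `<polygon>` closed polygon, stroke `#ff0000` → engrave (S385, F4118). Machine vertices: (184.8297,98.9699) → (194.5817,67.0261) → (14.2491,66.7187) → (30.9227,67.7915) → (71.3220,98.5786) → (58.3415,74.0674) → (184.8297,98.9699). Closed: final G1 returns to the first vertex.

**Shape 3** — `<path>` rectangle, stroke `#ff0000` → engrave (S385, F4118). Machine vertices: (27.7291,62.4396) → (47.9181,62.4396) → (47.9181,47.5395) → (27.7291,47.5395) → (27.7291,62.4396). Closed: final G1 returns to the first vertex.

**Shape 4** — `<path>` cubic bezier, stroke `#ff0000` → engrave (S385, F4118). Control points (SVG): P0=(151.1076,89.4204), P1=(150.6639,88.3800), P2=(181.2283,41.0553), P3=(161.9549,35.3447); sampled at t=k/5. Machine vertices: (151.1076,28.0005) → (153.9156,33.4757) → (160.2849,45.8399) → (166.3350,60.8742) → (168.1852,74.3593) → (161.9549,82.0762). Open path.

G21
G90
G0 X117.0957 Y39.3907
M3 S385
G01 X118.6841 Y41.5682 F4118
G01 X123.3579 Y57.0913
G01 X130.8163 Y76.1681
G01 X140.7581 Y89.0065
G01 X152.8827 Y85.8147
M5
G0 X184.8297 Y98.9699
M3 S385
G01 X194.5817 Y67.0261 F4118
G01 X14.2491 Y66.7187
G01 X30.9227 Y67.7915
G01 X71.3220 Y98.5786
G01 X58.3415 Y74.0674
G01 X184.8297 Y98.9699
M5
G0 X27.7291 Y62.4396
M3 S385
G01 X47.9181 Y62.4396 F4118
G01 X47.9181 Y47.5395
G01 X27.7291 Y47.5395
G01 X27.7291 Y62.4396
M5
G0 X151.1076 Y28.0005
M3 S385
G01 X153.9156 Y33.4757 F4118
G01 X160.2849 Y45.8399
G01 X166.3350 Y60.8742
G01 X168.1852 Y74.3593
G01 X161.9549 Y82.0762
M5
G0 X0.0000 Y0.0000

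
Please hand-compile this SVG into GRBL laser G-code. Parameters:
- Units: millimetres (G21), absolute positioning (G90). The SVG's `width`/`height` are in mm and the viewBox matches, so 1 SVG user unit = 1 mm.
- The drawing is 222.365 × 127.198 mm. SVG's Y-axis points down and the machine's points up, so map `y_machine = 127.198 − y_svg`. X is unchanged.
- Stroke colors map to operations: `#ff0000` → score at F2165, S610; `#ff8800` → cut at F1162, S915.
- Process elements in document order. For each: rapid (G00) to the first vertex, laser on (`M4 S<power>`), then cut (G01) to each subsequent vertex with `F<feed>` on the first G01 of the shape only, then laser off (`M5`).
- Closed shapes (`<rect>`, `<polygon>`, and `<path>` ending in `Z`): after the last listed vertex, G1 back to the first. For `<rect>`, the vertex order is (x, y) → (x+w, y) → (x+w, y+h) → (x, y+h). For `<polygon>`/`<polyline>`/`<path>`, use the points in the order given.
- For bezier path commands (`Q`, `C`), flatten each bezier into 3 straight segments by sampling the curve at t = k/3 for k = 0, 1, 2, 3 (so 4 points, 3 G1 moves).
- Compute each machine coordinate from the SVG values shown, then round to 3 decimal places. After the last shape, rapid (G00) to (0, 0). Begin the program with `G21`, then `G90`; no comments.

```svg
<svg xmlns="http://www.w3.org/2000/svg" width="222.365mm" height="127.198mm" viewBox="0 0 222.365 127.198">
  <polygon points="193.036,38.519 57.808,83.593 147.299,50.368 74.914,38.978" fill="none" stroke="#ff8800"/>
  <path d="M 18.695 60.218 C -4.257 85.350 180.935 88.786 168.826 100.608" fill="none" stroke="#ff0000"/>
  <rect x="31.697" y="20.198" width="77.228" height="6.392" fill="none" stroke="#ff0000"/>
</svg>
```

1 u = 1 mm; y_m = 127.198 − y.

[1] `<polygon>` closed polygon, #ff8800→cut S915 F1162: (193.036,88.679) → (57.808,43.605) → (147.299,76.830) → (74.914,88.220) → (193.036,88.679) (closed)

[2] `<path>` cubic bezier, #ff0000→score S610 F2165: (18.695,66.980) → (50.108,47.966) → (130.184,36.731) → (168.826,26.590)

[3] `<rect>` rectangle, #ff0000→score S610 F2165: (31.697,107.000) → (108.925,107.000) → (108.925,100.608) → (31.697,100.608) → (31.697,107.000) (closed)

G21
G90
G00 X193.036 Y88.679
M4 S915
G01 X57.808 Y43.605 F1162
G01 X147.299 Y76.830
G01 X74.914 Y88.220
G01 X193.036 Y88.679
M5
G00 X18.695 Y66.980
M4 S610
G01 X50.108 Y47.966 F2165
G01 X130.184 Y36.731
G01 X168.826 Y26.590
M5
G00 X31.697 Y107.000
M4 S610
G01 X108.925 Y107.000 F2165
G01 X108.925 Y100.608
G01 X31.697 Y100.608
G01 X31.697 Y107.000
M5
G00 X0.000 Y0.000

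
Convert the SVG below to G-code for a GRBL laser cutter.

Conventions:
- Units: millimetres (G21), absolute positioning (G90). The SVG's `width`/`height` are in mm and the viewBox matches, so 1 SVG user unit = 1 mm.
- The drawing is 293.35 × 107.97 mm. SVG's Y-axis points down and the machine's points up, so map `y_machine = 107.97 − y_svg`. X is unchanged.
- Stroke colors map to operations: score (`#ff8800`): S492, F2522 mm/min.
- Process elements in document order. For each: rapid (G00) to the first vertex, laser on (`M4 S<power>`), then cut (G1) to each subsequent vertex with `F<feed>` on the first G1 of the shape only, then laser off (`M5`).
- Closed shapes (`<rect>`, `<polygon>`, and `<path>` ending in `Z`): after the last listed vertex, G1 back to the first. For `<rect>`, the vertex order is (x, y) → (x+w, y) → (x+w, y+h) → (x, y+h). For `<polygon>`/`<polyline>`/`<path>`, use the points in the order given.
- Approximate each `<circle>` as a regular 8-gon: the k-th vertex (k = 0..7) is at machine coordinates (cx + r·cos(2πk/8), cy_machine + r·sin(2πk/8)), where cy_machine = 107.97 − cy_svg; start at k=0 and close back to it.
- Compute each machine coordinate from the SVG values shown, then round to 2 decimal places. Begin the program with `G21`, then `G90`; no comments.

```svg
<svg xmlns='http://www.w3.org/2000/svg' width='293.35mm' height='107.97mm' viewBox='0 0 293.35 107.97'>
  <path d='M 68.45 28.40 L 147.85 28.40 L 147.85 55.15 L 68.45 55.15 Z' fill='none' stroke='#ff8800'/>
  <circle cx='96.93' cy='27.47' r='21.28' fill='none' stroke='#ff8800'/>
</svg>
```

G21
G90
G00 X68.45 Y79.57
M4 S492
G1 X147.85 Y79.57 F2522
G1 X147.85 Y52.82
G1 X68.45 Y52.82
G1 X68.45 Y79.57
M5
G00 X118.21 Y80.50
M4 S492
G1 X111.98 Y95.55 F2522
G1 X96.93 Y101.78
G1 X81.88 Y95.55
G1 X75.65 Y80.50
G1 X81.88 Y65.45
G1 X96.93 Y59.22
G1 X111.98 Y65.45
G1 X118.21 Y80.50
M5

Since the viewBox matches the mm dimensions, user units are millimetres directly. The only transform is the Y-flip y_m = 107.97 − y_svg.

Shape 1 is a rectangle drawn with `<path>`. Its stroke #ff8800 means score at S492, F2522. After flipping Y the toolpath is (68.45,79.57) → (147.85,79.57) → (147.85,52.82) → (68.45,52.82) → (68.45,79.57), returning to the start.

Shape 2 is a circle drawn with `<circle>`. Its stroke #ff8800 means score at S492, F2522. After flipping Y the toolpath is (118.21,80.50) → (111.98,95.55) → (96.93,101.78) → (81.88,95.55) → (75.65,80.50) → (81.88,65.45) → (96.93,59.22) → (111.98,65.45) → (118.21,80.50), returning to the start.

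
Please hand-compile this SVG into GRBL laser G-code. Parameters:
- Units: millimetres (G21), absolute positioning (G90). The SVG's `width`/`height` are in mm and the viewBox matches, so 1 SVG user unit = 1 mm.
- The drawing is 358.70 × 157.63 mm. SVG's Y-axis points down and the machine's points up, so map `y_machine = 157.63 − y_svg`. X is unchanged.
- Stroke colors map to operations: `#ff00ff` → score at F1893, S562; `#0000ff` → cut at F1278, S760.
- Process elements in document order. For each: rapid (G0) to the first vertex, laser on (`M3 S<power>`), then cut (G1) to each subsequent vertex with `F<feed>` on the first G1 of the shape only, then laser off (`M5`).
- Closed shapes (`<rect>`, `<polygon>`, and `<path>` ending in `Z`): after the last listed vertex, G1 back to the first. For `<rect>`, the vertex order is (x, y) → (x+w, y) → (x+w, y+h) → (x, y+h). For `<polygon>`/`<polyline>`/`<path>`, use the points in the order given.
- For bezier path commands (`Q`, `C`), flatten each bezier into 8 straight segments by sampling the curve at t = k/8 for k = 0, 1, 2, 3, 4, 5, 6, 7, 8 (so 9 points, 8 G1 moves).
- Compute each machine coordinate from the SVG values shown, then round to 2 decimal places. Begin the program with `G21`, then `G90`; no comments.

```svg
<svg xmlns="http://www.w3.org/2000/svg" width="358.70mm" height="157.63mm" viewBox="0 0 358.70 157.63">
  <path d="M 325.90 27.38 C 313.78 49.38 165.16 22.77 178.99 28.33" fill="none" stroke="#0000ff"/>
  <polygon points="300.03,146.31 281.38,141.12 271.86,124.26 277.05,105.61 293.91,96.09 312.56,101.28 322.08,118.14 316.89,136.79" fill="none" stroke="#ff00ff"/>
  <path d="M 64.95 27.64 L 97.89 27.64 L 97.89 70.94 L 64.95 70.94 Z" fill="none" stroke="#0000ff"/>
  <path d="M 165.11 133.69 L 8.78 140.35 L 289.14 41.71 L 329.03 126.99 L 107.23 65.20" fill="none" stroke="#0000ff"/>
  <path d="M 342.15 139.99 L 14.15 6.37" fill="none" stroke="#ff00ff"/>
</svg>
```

1 u = 1 mm; y_m = 157.63 − y.

[1] `<path>` cubic bezier, #0000ff→cut S760 F1278: (325.90,130.25) → (315.54,124.12) → (295.89,121.60) → (270.44,121.75) → (242.71,123.61) → (216.20,126.24) → (194.41,128.70) → (180.83,130.03) → (178.99,129.30)

[2] `<polygon>` regular polygon, #ff00ff→score S562 F1893: (300.03,11.32) → (281.38,16.51) → (271.86,33.37) → (277.05,52.02) → (293.91,61.54) → (312.56,56.35) → (322.08,39.49) → (316.89,20.84) → (300.03,11.32) (closed)

[3] `<path>` rectangle, #0000ff→cut S760 F1278: (64.95,129.99) → (97.89,129.99) → (97.89,86.69) → (64.95,86.69) → (64.95,129.99) (closed)

[4] `<path>` open polyline, #0000ff→cut S760 F1278: (165.11,23.94) → (8.78,17.28) → (289.14,115.92) → (329.03,30.64) → (107.23,92.43)

[5] `<path>` line segment, #ff00ff→score S562 F1893: (342.15,17.64) → (14.15,151.26)

G21
G90
G0 X325.90 Y130.25
M3 S760
G1 X315.54 Y124.12 F1278
G1 X295.89 Y121.60
G1 X270.44 Y121.75
G1 X242.71 Y123.61
G1 X216.20 Y126.24
G1 X194.41 Y128.70
G1 X180.83 Y130.03
G1 X178.99 Y129.30
M5
G0 X300.03 Y11.32
M3 S562
G1 X281.38 Y16.51 F1893
G1 X271.86 Y33.37
G1 X277.05 Y52.02
G1 X293.91 Y61.54
G1 X312.56 Y56.35
G1 X322.08 Y39.49
G1 X316.89 Y20.84
G1 X300.03 Y11.32
M5
G0 X64.95 Y129.99
M3 S760
G1 X97.89 Y129.99 F1278
G1 X97.89 Y86.69
G1 X64.95 Y86.69
G1 X64.95 Y129.99
M5
G0 X165.11 Y23.94
M3 S760
G1 X8.78 Y17.28 F1278
G1 X289.14 Y115.92
G1 X329.03 Y30.64
G1 X107.23 Y92.43
M5
G0 X342.15 Y17.64
M3 S562
G1 X14.15 Y151.26 F1893
M5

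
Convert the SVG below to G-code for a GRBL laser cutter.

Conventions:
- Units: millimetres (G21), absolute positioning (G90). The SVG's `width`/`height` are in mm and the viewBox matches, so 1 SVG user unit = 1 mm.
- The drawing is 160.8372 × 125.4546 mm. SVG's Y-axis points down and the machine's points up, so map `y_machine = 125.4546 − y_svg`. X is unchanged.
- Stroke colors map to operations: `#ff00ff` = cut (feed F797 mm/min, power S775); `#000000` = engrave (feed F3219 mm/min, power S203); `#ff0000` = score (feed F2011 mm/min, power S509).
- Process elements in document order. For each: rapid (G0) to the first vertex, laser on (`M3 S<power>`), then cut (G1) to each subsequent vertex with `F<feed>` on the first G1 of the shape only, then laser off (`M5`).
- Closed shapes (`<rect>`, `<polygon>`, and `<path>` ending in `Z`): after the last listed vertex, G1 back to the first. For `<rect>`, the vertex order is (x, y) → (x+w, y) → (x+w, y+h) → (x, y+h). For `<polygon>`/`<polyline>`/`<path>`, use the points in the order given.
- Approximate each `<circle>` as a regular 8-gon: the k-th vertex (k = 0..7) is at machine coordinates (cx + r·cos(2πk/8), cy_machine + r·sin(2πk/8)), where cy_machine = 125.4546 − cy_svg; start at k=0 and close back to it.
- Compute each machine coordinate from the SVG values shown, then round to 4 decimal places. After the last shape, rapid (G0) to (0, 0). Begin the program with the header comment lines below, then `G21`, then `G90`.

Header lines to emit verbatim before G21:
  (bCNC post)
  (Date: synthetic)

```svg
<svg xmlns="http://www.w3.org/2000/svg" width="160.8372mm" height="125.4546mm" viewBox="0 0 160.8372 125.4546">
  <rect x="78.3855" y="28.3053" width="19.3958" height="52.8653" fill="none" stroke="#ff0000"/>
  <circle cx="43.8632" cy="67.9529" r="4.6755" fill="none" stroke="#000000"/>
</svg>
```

(bCNC post)
(Date: synthetic)
G21
G90
G0 X78.3855 Y97.1493
M3 S509
G1 X97.7813 Y97.1493 F2011
G1 X97.7813 Y44.2840
G1 X78.3855 Y44.2840
G1 X78.3855 Y97.1493
M5
G0 X48.5387 Y57.5017
M3 S203
G1 X47.1693 Y60.8078 F3219
G1 X43.8632 Y62.1772
G1 X40.5571 Y60.8078
G1 X39.1877 Y57.5017
G1 X40.5571 Y54.1956
G1 X43.8632 Y52.8262
G1 X47.1693 Y54.1956
G1 X48.5387 Y57.5017
M5
G0 X0.0000 Y0.0000

1 u = 1 mm; y_m = 125.4546 − y.

[1] `<rect>` rectangle, #ff0000→score S509 F2011: (78.3855,97.1493) → (97.7813,97.1493) → (97.7813,44.2840) → (78.3855,44.2840) → (78.3855,97.1493) (closed)

[2] `<circle>` circle, #000000→engrave S203 F3219: (48.5387,57.5017) → (47.1693,60.8078) → (43.8632,62.1772) → (40.5571,60.8078) → (39.1877,57.5017) → (40.5571,54.1956) → (43.8632,52.8262) → (47.1693,54.1956) → (48.5387,57.5017) (closed)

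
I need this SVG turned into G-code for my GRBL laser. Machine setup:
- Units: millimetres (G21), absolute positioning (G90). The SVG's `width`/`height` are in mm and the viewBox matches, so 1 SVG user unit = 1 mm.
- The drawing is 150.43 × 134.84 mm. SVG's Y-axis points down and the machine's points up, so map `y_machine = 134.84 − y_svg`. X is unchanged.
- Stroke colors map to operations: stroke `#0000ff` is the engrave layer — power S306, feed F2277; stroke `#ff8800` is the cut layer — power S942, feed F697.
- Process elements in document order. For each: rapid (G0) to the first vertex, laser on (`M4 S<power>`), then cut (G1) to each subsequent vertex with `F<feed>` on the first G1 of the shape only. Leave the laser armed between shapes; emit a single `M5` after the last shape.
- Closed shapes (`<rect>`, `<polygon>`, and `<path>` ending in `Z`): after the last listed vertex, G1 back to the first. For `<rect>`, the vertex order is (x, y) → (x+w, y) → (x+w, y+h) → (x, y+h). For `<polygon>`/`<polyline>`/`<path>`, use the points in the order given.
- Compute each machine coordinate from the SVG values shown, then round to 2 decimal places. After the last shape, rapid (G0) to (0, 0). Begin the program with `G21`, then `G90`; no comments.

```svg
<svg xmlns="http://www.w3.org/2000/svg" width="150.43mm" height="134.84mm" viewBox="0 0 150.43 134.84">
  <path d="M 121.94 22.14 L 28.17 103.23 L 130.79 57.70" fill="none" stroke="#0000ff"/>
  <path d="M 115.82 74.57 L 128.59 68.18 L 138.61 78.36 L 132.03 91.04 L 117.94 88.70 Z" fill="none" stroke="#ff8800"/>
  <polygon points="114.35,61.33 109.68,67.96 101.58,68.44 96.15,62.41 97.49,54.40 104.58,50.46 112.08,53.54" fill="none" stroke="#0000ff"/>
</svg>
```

G21
G90
G0 X121.94 Y112.70
M4 S306
G1 X28.17 Y31.61 F2277
G1 X130.79 Y77.14
G0 X115.82 Y60.27
M4 S942
G1 X128.59 Y66.66 F697
G1 X138.61 Y56.48
G1 X132.03 Y43.80
G1 X117.94 Y46.14
G1 X115.82 Y60.27
G0 X114.35 Y73.51
M4 S306
G1 X109.68 Y66.88 F2277
G1 X101.58 Y66.40
G1 X96.15 Y72.43
G1 X97.49 Y80.44
G1 X104.58 Y84.38
G1 X112.08 Y81.30
G1 X114.35 Y73.51
M5
G0 X0.00 Y0.00

1 u = 1 mm; y_m = 134.84 − y.

[1] `<path>` open polyline, #0000ff→engrave S306 F2277: (121.94,112.70) → (28.17,31.61) → (130.79,77.14)

[2] `<path>` regular polygon, #ff8800→cut S942 F697: (115.82,60.27) → (128.59,66.66) → (138.61,56.48) → (132.03,43.80) → (117.94,46.14) → (115.82,60.27) (closed)

[3] `<polygon>` regular polygon, #0000ff→engrave S306 F2277: (114.35,73.51) → (109.68,66.88) → (101.58,66.40) → (96.15,72.43) → (97.49,80.44) → (104.58,84.38) → (112.08,81.30) → (114.35,73.51) (closed)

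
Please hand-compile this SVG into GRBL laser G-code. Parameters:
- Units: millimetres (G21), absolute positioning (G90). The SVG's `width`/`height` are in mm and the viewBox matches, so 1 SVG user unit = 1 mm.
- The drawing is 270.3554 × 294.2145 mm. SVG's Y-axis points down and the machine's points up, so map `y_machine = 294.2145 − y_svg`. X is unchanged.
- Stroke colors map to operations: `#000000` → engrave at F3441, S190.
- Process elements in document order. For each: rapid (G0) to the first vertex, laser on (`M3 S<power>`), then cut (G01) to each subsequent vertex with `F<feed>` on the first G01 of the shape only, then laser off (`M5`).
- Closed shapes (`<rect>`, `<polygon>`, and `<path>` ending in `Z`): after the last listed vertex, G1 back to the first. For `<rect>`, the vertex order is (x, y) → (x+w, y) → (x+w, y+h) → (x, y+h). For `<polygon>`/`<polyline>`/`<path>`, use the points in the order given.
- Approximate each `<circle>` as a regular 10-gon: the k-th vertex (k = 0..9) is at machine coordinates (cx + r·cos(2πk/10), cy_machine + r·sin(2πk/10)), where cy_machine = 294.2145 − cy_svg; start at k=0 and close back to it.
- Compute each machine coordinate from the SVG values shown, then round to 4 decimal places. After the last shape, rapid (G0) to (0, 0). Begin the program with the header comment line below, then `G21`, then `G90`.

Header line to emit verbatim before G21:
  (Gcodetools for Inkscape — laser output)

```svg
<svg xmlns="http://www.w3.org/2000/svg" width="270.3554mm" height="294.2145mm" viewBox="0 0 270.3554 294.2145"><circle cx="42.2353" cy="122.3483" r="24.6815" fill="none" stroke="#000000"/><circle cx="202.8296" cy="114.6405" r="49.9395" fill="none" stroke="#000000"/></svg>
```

(Gcodetools for Inkscape — laser output)
G21
G90
G0 X66.9168 Y171.8662
M3 S190
G01 X62.2031 Y186.3736 F3441
G01 X49.8623 Y195.3397
G01 X34.6083 Y195.3397
G01 X22.2675 Y186.3736
G01 X17.5538 Y171.8662
G01 X22.2675 Y157.3588
G01 X34.6083 Y148.3927
G01 X49.8623 Y148.3927
G01 X62.2031 Y157.3588
G01 X66.9168 Y171.8662
M5
G0 X252.7691 Y179.5740
M3 S190
G01 X243.2315 Y208.9277 F3441
G01 X218.2618 Y227.0693
G01 X187.3974 Y227.0693
G01 X162.4277 Y208.9277
G01 X152.8901 Y179.5740
G01 X162.4277 Y150.2203
G01 X187.3974 Y132.0787
G01 X218.2618 Y132.0787
G01 X243.2315 Y150.2203
G01 X252.7691 Y179.5740
M5
G0 X0.0000 Y0.0000

viewBox `0 0 270.3554 294.2145` with mm width/height → 1 unit = 1 mm. Flip: y_m = 294.2145 − y_svg.

**Shape 1** — `<circle>` circle, stroke `#000000` → engrave (S190, F3441). Machine vertices: (66.9168,171.8662) → (62.2031,186.3736) → (49.8623,195.3397) → (34.6083,195.3397) → (22.2675,186.3736) → (17.5538,171.8662) → (22.2675,157.3588) → (34.6083,148.3927) → (49.8623,148.3927) → (62.2031,157.3588) → (66.9168,171.8662). Closed: final G1 returns to the first vertex.

**Shape 2** — `<circle>` circle, stroke `#000000` → engrave (S190, F3441). Machine vertices: (252.7691,179.5740) → (243.2315,208.9277) → (218.2618,227.0693) → (187.3974,227.0693) → (162.4277,208.9277) → (152.8901,179.5740) → (162.4277,150.2203) → (187.3974,132.0787) → (218.2618,132.0787) → (243.2315,150.2203) → (252.7691,179.5740). Closed: final G1 returns to the first vertex.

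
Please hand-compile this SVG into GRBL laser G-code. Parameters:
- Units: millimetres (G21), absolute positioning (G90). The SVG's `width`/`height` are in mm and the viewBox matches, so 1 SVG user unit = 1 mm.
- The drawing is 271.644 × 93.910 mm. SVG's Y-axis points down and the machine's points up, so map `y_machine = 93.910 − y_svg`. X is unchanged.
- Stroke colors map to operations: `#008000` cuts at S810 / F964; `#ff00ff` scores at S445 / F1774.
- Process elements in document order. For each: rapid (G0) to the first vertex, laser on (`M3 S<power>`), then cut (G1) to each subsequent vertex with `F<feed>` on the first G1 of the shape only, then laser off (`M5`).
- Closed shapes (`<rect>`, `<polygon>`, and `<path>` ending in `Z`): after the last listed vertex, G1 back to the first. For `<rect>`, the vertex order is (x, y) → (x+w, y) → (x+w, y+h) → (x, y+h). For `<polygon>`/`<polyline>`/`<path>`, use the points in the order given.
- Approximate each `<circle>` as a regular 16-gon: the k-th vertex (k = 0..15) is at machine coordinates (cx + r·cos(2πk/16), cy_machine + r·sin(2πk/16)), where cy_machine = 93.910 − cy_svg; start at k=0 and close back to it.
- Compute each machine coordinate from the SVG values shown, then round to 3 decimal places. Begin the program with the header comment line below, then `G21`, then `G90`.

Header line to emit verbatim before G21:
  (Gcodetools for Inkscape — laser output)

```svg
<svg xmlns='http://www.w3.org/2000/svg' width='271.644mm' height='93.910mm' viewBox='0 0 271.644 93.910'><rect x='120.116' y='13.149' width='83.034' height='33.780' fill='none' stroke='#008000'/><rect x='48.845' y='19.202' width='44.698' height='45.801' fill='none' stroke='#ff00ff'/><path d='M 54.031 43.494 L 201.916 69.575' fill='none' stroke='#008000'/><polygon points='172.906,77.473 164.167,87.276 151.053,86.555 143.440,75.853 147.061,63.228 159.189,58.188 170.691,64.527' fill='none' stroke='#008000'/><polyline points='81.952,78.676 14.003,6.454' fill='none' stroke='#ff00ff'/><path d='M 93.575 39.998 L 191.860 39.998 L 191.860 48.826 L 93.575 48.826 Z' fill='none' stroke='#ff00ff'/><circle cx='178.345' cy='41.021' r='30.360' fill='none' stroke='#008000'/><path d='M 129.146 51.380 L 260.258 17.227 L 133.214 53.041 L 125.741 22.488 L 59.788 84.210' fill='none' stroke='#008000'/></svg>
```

(Gcodetools for Inkscape — laser output)
G21
G90
G0 X120.116 Y80.761
M3 S810
G1 X203.150 Y80.761 F964
G1 X203.150 Y46.981
G1 X120.116 Y46.981
G1 X120.116 Y80.761
M5
G0 X48.845 Y74.708
M3 S445
G1 X93.543 Y74.708 F1774
G1 X93.543 Y28.907
G1 X48.845 Y28.907
G1 X48.845 Y74.708
M5
G0 X54.031 Y50.416
M3 S810
G1 X201.916 Y24.335 F964
M5
G0 X172.906 Y16.437
M3 S810
G1 X164.167 Y6.634 F964
G1 X151.053 Y7.355
G1 X143.440 Y18.057
G1 X147.061 Y30.682
G1 X159.189 Y35.722
G1 X170.691 Y29.383
G1 X172.906 Y16.437
M5
G0 X81.952 Y15.234
M3 S445
G1 X14.003 Y87.456 F1774
M5
G0 X93.575 Y53.912
M3 S445
G1 X191.860 Y53.912 F1774
G1 X191.860 Y45.084
G1 X93.575 Y45.084
G1 X93.575 Y53.912
M5
G0 X208.705 Y52.889
M3 S810
G1 X206.394 Y64.507 F964
G1 X199.813 Y74.357
G1 X189.963 Y80.938
G1 X178.345 Y83.249
G1 X166.727 Y80.938
G1 X156.877 Y74.357
G1 X150.296 Y64.507
G1 X147.985 Y52.889
G1 X150.296 Y41.271
G1 X156.877 Y31.421
G1 X166.727 Y24.840
G1 X178.345 Y22.529
G1 X189.963 Y24.840
G1 X199.813 Y31.421
G1 X206.394 Y41.271
G1 X208.705 Y52.889
M5
G0 X129.146 Y42.530
M3 S810
G1 X260.258 Y76.683 F964
G1 X133.214 Y40.869
G1 X125.741 Y71.422
G1 X59.788 Y9.700
M5

Since the viewBox matches the mm dimensions, user units are millimetres directly. The only transform is the Y-flip y_m = 93.910 − y_svg.

Shape 1 is a rectangle drawn with `<rect>`. Its stroke #008000 means cut at S810, F964. After flipping Y the toolpath is (120.116,80.761) → (203.150,80.761) → (203.150,46.981) → (120.116,46.981) → (120.116,80.761), returning to the start.

Shape 2 is a rectangle drawn with `<rect>`. Its stroke #ff00ff means score at S445, F1774. After flipping Y the toolpath is (48.845,74.708) → (93.543,74.708) → (93.543,28.907) → (48.845,28.907) → (48.845,74.708), returning to the start.

Shape 3 is a line segment drawn with `<path>`. Its stroke #008000 means cut at S810, F964. After flipping Y the toolpath is (54.031,50.416) → (201.916,24.335).

Shape 4 is a regular polygon drawn with `<polygon>`. Its stroke #008000 means cut at S810, F964. After flipping Y the toolpath is (172.906,16.437) → (164.167,6.634) → (151.053,7.355) → (143.440,18.057) → (147.061,30.682) → (159.189,35.722) → (170.691,29.383) → (172.906,16.437), returning to the start.

Shape 5 is a line segment drawn with `<polyline>`. Its stroke #ff00ff means score at S445, F1774. After flipping Y the toolpath is (81.952,15.234) → (14.003,87.456).

Shape 6 is a rectangle drawn with `<path>`. Its stroke #ff00ff means score at S445, F1774. After flipping Y the toolpath is (93.575,53.912) → (191.860,53.912) → (191.860,45.084) → (93.575,45.084) → (93.575,53.912), returning to the start.

Shape 7 is a circle drawn with `<circle>`. Its stroke #008000 means cut at S810, F964. After flipping Y the toolpath is (208.705,52.889) → (206.394,64.507) → (199.813,74.357) → (189.963,80.938) → (178.345,83.249) → (166.727,80.938) → (156.877,74.357) → (150.296,64.507) → (147.985,52.889) → (150.296,41.271) → (156.877,31.421) → (166.727,24.840) → (178.345,22.529) → (189.963,24.840) → (199.813,31.421) → (206.394,41.271) → (208.705,52.889), returning to the start.

Shape 8 is a open polyline drawn with `<path>`. Its stroke #008000 means cut at S810, F964. After flipping Y the toolpath is (129.146,42.530) → (260.258,76.683) → (133.214,40.869) → (125.741,71.422) → (59.788,9.700).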